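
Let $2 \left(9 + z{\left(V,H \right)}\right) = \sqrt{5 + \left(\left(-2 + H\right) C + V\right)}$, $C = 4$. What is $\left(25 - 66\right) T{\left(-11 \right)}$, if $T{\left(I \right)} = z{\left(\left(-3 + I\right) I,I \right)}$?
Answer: $369 - \frac{41 \sqrt{107}}{2} \approx 156.95$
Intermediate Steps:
$z{\left(V,H \right)} = -9 + \frac{\sqrt{-3 + V + 4 H}}{2}$ ($z{\left(V,H \right)} = -9 + \frac{\sqrt{5 + \left(\left(-2 + H\right) 4 + V\right)}}{2} = -9 + \frac{\sqrt{5 + \left(\left(-8 + 4 H\right) + V\right)}}{2} = -9 + \frac{\sqrt{5 + \left(-8 + V + 4 H\right)}}{2} = -9 + \frac{\sqrt{-3 + V + 4 H}}{2}$)
$T{\left(I \right)} = -9 + \frac{\sqrt{-3 + 4 I + I \left(-3 + I\right)}}{2}$ ($T{\left(I \right)} = -9 + \frac{\sqrt{-3 + \left(-3 + I\right) I + 4 I}}{2} = -9 + \frac{\sqrt{-3 + I \left(-3 + I\right) + 4 I}}{2} = -9 + \frac{\sqrt{-3 + 4 I + I \left(-3 + I\right)}}{2}$)
$\left(25 - 66\right) T{\left(-11 \right)} = \left(25 - 66\right) \left(-9 + \frac{\sqrt{-3 - 11 + \left(-11\right)^{2}}}{2}\right) = \left(25 - 66\right) \left(-9 + \frac{\sqrt{-3 - 11 + 121}}{2}\right) = - 41 \left(-9 + \frac{\sqrt{107}}{2}\right) = 369 - \frac{41 \sqrt{107}}{2}$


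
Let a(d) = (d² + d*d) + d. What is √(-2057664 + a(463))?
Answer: I*√1628463 ≈ 1276.1*I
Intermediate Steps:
a(d) = d + 2*d² (a(d) = (d² + d²) + d = 2*d² + d = d + 2*d²)
√(-2057664 + a(463)) = √(-2057664 + 463*(1 + 2*463)) = √(-2057664 + 463*(1 + 926)) = √(-2057664 + 463*927) = √(-2057664 + 429201) = √(-1628463) = I*√1628463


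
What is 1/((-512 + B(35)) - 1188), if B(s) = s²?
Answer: -1/475 ≈ -0.0021053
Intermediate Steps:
1/((-512 + B(35)) - 1188) = 1/((-512 + 35²) - 1188) = 1/((-512 + 1225) - 1188) = 1/(713 - 1188) = 1/(-475) = -1/475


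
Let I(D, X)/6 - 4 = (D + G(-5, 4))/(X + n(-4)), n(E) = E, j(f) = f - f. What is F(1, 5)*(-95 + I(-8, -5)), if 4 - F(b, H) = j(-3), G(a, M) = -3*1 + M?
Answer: -796/3 ≈ -265.33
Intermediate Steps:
j(f) = 0
G(a, M) = -3 + M
F(b, H) = 4 (F(b, H) = 4 - 1*0 = 4 + 0 = 4)
I(D, X) = 24 + 6*(1 + D)/(-4 + X) (I(D, X) = 24 + 6*((D + (-3 + 4))/(X - 4)) = 24 + 6*((D + 1)/(-4 + X)) = 24 + 6*((1 + D)/(-4 + X)) = 24 + 6*(1 + D)/(-4 + X))
F(1, 5)*(-95 + I(-8, -5)) = 4*(-95 + 6*(-15 - 8 + 4*(-5))/(-4 - 5)) = 4*(-95 + 6*(-15 - 8 - 20)/(-9)) = 4*(-95 + 6*(-1/9)*(-43)) = 4*(-95 + 86/3) = 4*(-199/3) = -796/3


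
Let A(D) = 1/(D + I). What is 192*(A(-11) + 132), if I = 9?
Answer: 25248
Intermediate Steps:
A(D) = 1/(9 + D) (A(D) = 1/(D + 9) = 1/(9 + D))
192*(A(-11) + 132) = 192*(1/(9 - 11) + 132) = 192*(1/(-2) + 132) = 192*(-½ + 132) = 192*(263/2) = 25248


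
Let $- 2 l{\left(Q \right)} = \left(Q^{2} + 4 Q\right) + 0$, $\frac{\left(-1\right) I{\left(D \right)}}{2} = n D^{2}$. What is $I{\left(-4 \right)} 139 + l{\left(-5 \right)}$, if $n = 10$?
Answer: $- \frac{88965}{2} \approx -44483.0$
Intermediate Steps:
$I{\left(D \right)} = - 20 D^{2}$ ($I{\left(D \right)} = - 2 \cdot 10 D^{2} = - 20 D^{2}$)
$l{\left(Q \right)} = - 2 Q - \frac{Q^{2}}{2}$ ($l{\left(Q \right)} = - \frac{\left(Q^{2} + 4 Q\right) + 0}{2} = - \frac{Q^{2} + 4 Q}{2} = - 2 Q - \frac{Q^{2}}{2}$)
$I{\left(-4 \right)} 139 + l{\left(-5 \right)} = - 20 \left(-4\right)^{2} \cdot 139 - - \frac{5 \left(4 - 5\right)}{2} = \left(-20\right) 16 \cdot 139 - \left(- \frac{5}{2}\right) \left(-1\right) = \left(-320\right) 139 - \frac{5}{2} = -44480 - \frac{5}{2} = - \frac{88965}{2}$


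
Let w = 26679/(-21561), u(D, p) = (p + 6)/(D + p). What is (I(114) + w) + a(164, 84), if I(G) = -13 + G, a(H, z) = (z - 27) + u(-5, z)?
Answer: 89652417/567773 ≈ 157.90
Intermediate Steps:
u(D, p) = (6 + p)/(D + p)
a(H, z) = -27 + z + (6 + z)/(-5 + z) (a(H, z) = (z - 27) + (6 + z)/(-5 + z) = (-27 + z) + (6 + z)/(-5 + z) = -27 + z + (6 + z)/(-5 + z))
w = -8893/7187 (w = 26679*(-1/21561) = -8893/7187 ≈ -1.2374)
(I(114) + w) + a(164, 84) = ((-13 + 114) - 8893/7187) + (141 + 84² - 31*84)/(-5 + 84) = (101 - 8893/7187) + (141 + 7056 - 2604)/79 = 716994/7187 + (1/79)*4593 = 716994/7187 + 4593/79 = 89652417/567773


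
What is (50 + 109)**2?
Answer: 25281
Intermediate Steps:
(50 + 109)**2 = 159**2 = 25281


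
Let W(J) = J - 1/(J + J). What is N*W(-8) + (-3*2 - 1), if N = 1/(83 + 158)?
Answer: -27119/3856 ≈ -7.0329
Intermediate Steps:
W(J) = J - 1/(2*J)
N = 1/241 ≈ 0.0041494
N*W(-8) + (-3*2 - 1) = (-8 - ½/(-8))/241 + (-3*2 - 1) = (-8 - ½*(-⅛))/241 + (-6 - 1) = (-8 + 1/16)/241 - 7 = (1/241)*(-127/16) - 7 = -127/3856 - 7 = -27119/3856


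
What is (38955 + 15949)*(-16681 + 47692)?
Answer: 1702627944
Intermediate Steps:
(38955 + 15949)*(-16681 + 47692) = 54904*31011 = 1702627944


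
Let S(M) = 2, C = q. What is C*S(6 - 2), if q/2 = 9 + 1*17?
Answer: 104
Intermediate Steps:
q = 52 (q = 2*(9 + 1*17) = 2*(9 + 17) = 2*26 = 52)
C = 52
C*S(6 - 2) = 52*2 = 104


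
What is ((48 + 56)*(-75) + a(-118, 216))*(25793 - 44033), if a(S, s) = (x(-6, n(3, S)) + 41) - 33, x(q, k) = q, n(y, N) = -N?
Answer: 142235520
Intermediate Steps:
a(S, s) = 2 (a(S, s) = (-6 + 41) - 33 = 35 - 33 = 2)
((48 + 56)*(-75) + a(-118, 216))*(25793 - 44033) = ((48 + 56)*(-75) + 2)*(25793 - 44033) = (104*(-75) + 2)*(-18240) = (-7800 + 2)*(-18240) = -7798*(-18240) = 142235520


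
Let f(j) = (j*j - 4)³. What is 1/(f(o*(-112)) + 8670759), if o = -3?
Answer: 1/1438763805507047 ≈ 6.9504e-16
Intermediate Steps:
f(j) = (-4 + j²)³ (f(j) = (j² - 4)³ = (-4 + j²)³)
1/(f(o*(-112)) + 8670759) = 1/((-4 + (-3*(-112))²)³ + 8670759) = 1/((-4 + 336²)³ + 8670759) = 1/((-4 + 112896)³ + 8670759) = 1/(112892³ + 8670759) = 1/(1438763796836288 + 8670759) = 1/1438763805507047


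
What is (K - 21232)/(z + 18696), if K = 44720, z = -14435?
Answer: 23488/4261 ≈ 5.5123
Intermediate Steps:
(K - 21232)/(z + 18696) = (44720 - 21232)/(-14435 + 18696) = 23488/4261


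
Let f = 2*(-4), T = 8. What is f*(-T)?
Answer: 64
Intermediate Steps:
f = -8
f*(-T) = -(-8)*8 = -8*(-8) = 64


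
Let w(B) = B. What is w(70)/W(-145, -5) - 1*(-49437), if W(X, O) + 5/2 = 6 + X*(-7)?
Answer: 14386187/291 ≈ 49437.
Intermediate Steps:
W(X, O) = 7/2 - 7*X (W(X, O) = -5/2 + (6 + X*(-7)) = -5/2 + (6 - 7*X) = 7/2 - 7*X)
w(70)/W(-145, -5) - 1*(-49437) = 70/(7/2 - 7*(-145)) - 1*(-49437) = 70/(7/2 + 1015) + 49437 = 70/(2037/2) + 49437 = 70*(2/2037) + 49437 = 20/291 + 49437 = 14386187/291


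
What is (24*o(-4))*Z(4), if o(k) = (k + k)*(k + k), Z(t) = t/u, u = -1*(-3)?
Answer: 2048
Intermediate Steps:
u = 3
Z(t) = t/3
o(k) = 4*k² (o(k) = (2*k)*(2*k) = 4*k²)
(24*o(-4))*Z(4) = (24*(4*(-4)²))*((⅓)*4) = (24*(4*16))*(4/3) = (24*64)*(4/3) = 1536*(4/3) = 2048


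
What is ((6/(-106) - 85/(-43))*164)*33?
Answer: 23682912/2279 ≈ 10392.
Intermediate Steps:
((6/(-106) - 85/(-43))*164)*33 = ((6*(-1/106) - 85*(-1/43))*164)*33 = ((-3/53 + 85/43)*164)*33 = ((4376/2279)*164)*33 = (717664/2279)*33 = 23682912/2279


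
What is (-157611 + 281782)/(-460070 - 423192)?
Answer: -124171/883262 ≈ -0.14058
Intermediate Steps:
(-157611 + 281782)/(-460070 - 423192) = 124171/(-883262) = 124171*(-1/883262) = -124171/883262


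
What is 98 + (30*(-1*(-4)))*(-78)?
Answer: -9262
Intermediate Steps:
98 + (30*(-1*(-4)))*(-78) = 98 + (30*4)*(-78) = 98 + 120*(-78) = 98 - 9360 = -9262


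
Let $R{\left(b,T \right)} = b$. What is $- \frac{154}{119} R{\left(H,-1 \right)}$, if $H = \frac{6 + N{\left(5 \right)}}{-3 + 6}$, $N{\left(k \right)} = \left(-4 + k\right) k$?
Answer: $- \frac{242}{51} \approx -4.7451$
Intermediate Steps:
$N{\left(k \right)} = k \left(-4 + k\right)$
$H = \frac{11}{3}$ ($H = \frac{6 + 5 \left(-4 + 5\right)}{-3 + 6} = \frac{6 + 5 \cdot 1}{3} = \left(6 + 5\right) \frac{1}{3} = 11 \cdot \frac{1}{3} = \frac{11}{3} \approx 3.6667$)
$- \frac{154}{119} R{\left(H,-1 \right)} = - \frac{154}{119} \cdot \frac{11}{3} = \left(-154\right) \frac{1}{119} \cdot \frac{11}{3} = \left(- \frac{22}{17}\right) \frac{11}{3} = - \frac{242}{51}$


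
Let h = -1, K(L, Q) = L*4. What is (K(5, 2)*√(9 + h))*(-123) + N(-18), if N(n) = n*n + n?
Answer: 306 - 4920*√2 ≈ -6651.9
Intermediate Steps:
K(L, Q) = 4*L
N(n) = n + n² (N(n) = n² + n = n + n²)
(K(5, 2)*√(9 + h))*(-123) + N(-18) = ((4*5)*√(9 - 1))*(-123) - 18*(1 - 18) = (20*√8)*(-123) - 18*(-17) = (20*(2*√2))*(-123) + 306 = (40*√2)*(-123) + 306 = -4920*√2 + 306 = 306 - 4920*√2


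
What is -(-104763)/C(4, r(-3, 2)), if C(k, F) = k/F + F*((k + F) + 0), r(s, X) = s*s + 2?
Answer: 1152393/1819 ≈ 633.53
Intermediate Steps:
r(s, X) = 2 + s**2 (r(s, X) = s**2 + 2 = 2 + s**2)
C(k, F) = F*(F + k) + k/F (C(k, F) = k/F + F*((F + k) + 0) = k/F + F*(F + k) = F*(F + k) + k/F)
-(-104763)/C(4, r(-3, 2)) = -(-104763)/((4 + (2 + (-3)**2)**2*((2 + (-3)**2) + 4))/(2 + (-3)**2)) = -(-104763)/((4 + (2 + 9)**2*((2 + 9) + 4))/(2 + 9)) = -(-104763)/((4 + 11**2*(11 + 4))/11) = -(-104763)/((4 + 121*15)/11) = -(-104763)/((4 + 1815)/11) = -(-104763)/((1/11)*1819) = -(-104763)/1819/11 = -(-104763)*11/1819 = -2229*(-517/1819) = 1152393/1819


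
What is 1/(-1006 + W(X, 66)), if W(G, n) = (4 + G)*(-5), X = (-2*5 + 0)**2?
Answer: -1/1526 ≈ -0.00065531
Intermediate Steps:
X = 100 (X = (-10 + 0)**2 = (-10)**2 = 100)
W(G, n) = -20 - 5*G
1/(-1006 + W(X, 66)) = 1/(-1006 + (-20 - 5*100)) = 1/(-1006 + (-20 - 500)) = 1/(-1006 - 520) = 1/(-1526) = -1/1526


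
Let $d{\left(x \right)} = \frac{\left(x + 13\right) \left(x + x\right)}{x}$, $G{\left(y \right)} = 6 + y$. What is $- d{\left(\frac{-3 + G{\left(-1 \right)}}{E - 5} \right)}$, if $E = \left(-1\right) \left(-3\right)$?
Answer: $-24$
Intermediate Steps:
$E = 3$
$d{\left(x \right)} = 26 + 2 x$ ($d{\left(x \right)} = \frac{\left(13 + x\right) 2 x}{x} = \frac{2 x \left(13 + x\right)}{x} = 26 + 2 x$)
$- d{\left(\frac{-3 + G{\left(-1 \right)}}{E - 5} \right)} = - (26 + 2 \frac{-3 + \left(6 - 1\right)}{3 - 5}) = - (26 + 2 \frac{-3 + 5}{-2}) = - (26 + 2 \cdot 2 \left(- \frac{1}{2}\right)) = - (26 + 2 \left(-1\right)) = - (26 - 2) = \left(-1\right) 24 = -24$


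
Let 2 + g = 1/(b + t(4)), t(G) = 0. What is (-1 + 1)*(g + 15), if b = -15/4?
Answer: 0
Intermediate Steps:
b = -15/4 (b = -15*¼ = -15/4 ≈ -3.7500)
g = -34/15 (g = -2 + 1/(-15/4 + 0) = -2 + 1/(-15/4) = -2 - 4/15 = -34/15 ≈ -2.2667)
(-1 + 1)*(g + 15) = (-1 + 1)*(-34/15 + 15) = 0*(191/15) = 0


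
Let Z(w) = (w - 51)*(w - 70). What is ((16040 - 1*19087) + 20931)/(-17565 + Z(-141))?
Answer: 17884/22947 ≈ 0.77936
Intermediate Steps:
Z(w) = (-70 + w)*(-51 + w) (Z(w) = (-51 + w)*(-70 + w) = (-70 + w)*(-51 + w))
((16040 - 1*19087) + 20931)/(-17565 + Z(-141)) = ((16040 - 1*19087) + 20931)/(-17565 + (3570 + (-141)**2 - 121*(-141))) = ((16040 - 19087) + 20931)/(-17565 + (3570 + 19881 + 17061)) = (-3047 + 20931)/(-17565 + 40512) = 17884/22947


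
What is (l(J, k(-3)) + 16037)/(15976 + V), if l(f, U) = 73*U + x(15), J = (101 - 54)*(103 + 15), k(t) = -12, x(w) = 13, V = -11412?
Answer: 7587/2282 ≈ 3.3247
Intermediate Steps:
J = 5546 (J = 47*118 = 5546)
l(f, U) = 13 + 73*U (l(f, U) = 73*U + 13 = 13 + 73*U)
(l(J, k(-3)) + 16037)/(15976 + V) = ((13 + 73*(-12)) + 16037)/(15976 - 11412) = ((13 - 876) + 16037)/4564 = (-863 + 16037)*(1/4564) = 15174*(1/4564) = 7587/2282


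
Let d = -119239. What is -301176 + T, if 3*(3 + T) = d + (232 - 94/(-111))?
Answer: -113502290/333 ≈ -3.4085e+5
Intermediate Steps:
T = -13210682/333 (T = -3 + (-119239 + (232 - 94/(-111)))/3 = -3 + (-119239 + (232 - 94*(-1/111)))/3 = -3 + (-119239 + (232 + 94/111))/3 = -3 + (-119239 + 25846/111)/3 = -3 + (⅓)*(-13209683/111) = -3 - 13209683/333 = -13210682/333 ≈ -39672.)
-301176 + T = -301176 - 13210682/333 = -113502290/333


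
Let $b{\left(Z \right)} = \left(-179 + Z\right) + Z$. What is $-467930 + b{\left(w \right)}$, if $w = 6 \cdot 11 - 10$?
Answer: $-467997$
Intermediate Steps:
$w = 56$ ($w = 66 - 10 = 56$)
$b{\left(Z \right)} = -179 + 2 Z$
$-467930 + b{\left(w \right)} = -467930 + \left(-179 + 2 \cdot 56\right) = -467930 + \left(-179 + 112\right) = -467930 - 67 = -467997$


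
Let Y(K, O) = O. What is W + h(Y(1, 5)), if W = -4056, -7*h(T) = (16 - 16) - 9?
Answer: -28383/7 ≈ -4054.7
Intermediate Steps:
h(T) = 9/7 (h(T) = -((16 - 16) - 9)/7 = -(0 - 9)/7 = -⅐*(-9) = 9/7)
W + h(Y(1, 5)) = -4056 + 9/7 = -28383/7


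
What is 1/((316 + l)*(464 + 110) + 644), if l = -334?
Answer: -1/9688 ≈ -0.00010322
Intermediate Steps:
1/((316 + l)*(464 + 110) + 644) = 1/((316 - 334)*(464 + 110) + 644) = 1/(-18*574 + 644) = 1/(-10332 + 644) = 1/(-9688) = -1/9688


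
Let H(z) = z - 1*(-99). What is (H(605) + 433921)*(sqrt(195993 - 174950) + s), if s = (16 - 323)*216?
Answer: -28820853000 + 434625*sqrt(21043) ≈ -2.8758e+10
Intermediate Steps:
H(z) = 99 + z (H(z) = z + 99 = 99 + z)
s = -66312 (s = -307*216 = -66312)
(H(605) + 433921)*(sqrt(195993 - 174950) + s) = ((99 + 605) + 433921)*(sqrt(195993 - 174950) - 66312) = (704 + 433921)*(sqrt(21043) - 66312) = 434625*(-66312 + sqrt(21043)) = -28820853000 + 434625*sqrt(21043)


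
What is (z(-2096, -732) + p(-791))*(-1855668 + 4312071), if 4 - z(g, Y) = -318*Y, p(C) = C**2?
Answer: 965142846327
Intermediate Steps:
z(g, Y) = 4 + 318*Y (z(g, Y) = 4 - (-318)*Y = 4 + 318*Y)
(z(-2096, -732) + p(-791))*(-1855668 + 4312071) = ((4 + 318*(-732)) + (-791)**2)*(-1855668 + 4312071) = ((4 - 232776) + 625681)*2456403 = (-232772 + 625681)*2456403 = 392909*2456403 = 965142846327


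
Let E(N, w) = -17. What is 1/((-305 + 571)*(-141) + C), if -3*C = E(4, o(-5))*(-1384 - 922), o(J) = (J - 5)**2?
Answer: -3/151720 ≈ -1.9773e-5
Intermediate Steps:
o(J) = (-5 + J)**2
C = -39202/3 (C = -(-17)*(-1384 - 922)/3 = -(-17)*(-2306)/3 = -1/3*39202 = -39202/3 ≈ -13067.)
1/((-305 + 571)*(-141) + C) = 1/((-305 + 571)*(-141) - 39202/3) = 1/(266*(-141) - 39202/3) = 1/(-37506 - 39202/3) = 1/(-151720/3) = -3/151720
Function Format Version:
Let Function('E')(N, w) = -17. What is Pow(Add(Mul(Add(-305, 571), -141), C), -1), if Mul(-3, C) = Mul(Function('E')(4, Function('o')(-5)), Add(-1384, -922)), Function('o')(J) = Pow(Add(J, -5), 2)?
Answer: Rational(-3, 151720) ≈ -1.9773e-5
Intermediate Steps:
Function('o')(J) = Pow(Add(-5, J), 2)
C = Rational(-39202, 3) (C = Mul(Rational(-1, 3), Mul(-17, Add(-1384, -922))) = Mul(Rational(-1, 3), Mul(-17, -2306)) = Mul(Rational(-1, 3), 39202) = Rational(-39202, 3) ≈ -13067.)
Pow(Add(Mul(Add(-305, 571), -141), C), -1) = Pow(Add(Mul(Add(-305, 571), -141), Rational(-39202, 3)), -1) = Pow(Add(Mul(266, -141), Rational(-39202, 3)), -1) = Pow(Add(-37506, Rational(-39202, 3)), -1) = Pow(Rational(-151720, 3), -1) = Rational(-3, 151720)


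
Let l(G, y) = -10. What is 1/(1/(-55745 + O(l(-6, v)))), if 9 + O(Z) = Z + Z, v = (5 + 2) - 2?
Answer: -55774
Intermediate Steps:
v = 5 (v = 7 - 2 = 5)
O(Z) = -9 + 2*Z (O(Z) = -9 + (Z + Z) = -9 + 2*Z)
1/(1/(-55745 + O(l(-6, v)))) = 1/(1/(-55745 + (-9 + 2*(-10)))) = 1/(1/(-55745 + (-9 - 20))) = 1/(1/(-55745 - 29)) = 1/(1/(-55774)) = 1/(-1/55774) = -55774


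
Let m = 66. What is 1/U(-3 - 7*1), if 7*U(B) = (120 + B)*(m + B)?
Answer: 1/880 ≈ 0.0011364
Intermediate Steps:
U(B) = (66 + B)*(120 + B)/7 (U(B) = ((120 + B)*(66 + B))/7 = ((66 + B)*(120 + B))/7 = (66 + B)*(120 + B)/7)
1/U(-3 - 7*1) = 1/(7920/7 + (-3 - 7*1)**2/7 + 186*(-3 - 7*1)/7) = 1/(7920/7 + (-3 - 7)**2/7 + 186*(-3 - 7)/7) = 1/(7920/7 + (1/7)*(-10)**2 + (186/7)*(-10)) = 1/(7920/7 + (1/7)*100 - 1860/7) = 1/(7920/7 + 100/7 - 1860/7) = 1/880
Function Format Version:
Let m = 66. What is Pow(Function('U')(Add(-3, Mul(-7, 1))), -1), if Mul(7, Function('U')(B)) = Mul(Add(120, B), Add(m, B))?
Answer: Rational(1, 880) ≈ 0.0011364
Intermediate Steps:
Function('U')(B) = Mul(Rational(1, 7), Add(66, B), Add(120, B)) (Function('U')(B) = Mul(Rational(1, 7), Mul(Add(120, B), Add(66, B))) = Mul(Rational(1, 7), Mul(Add(66, B), Add(120, B))) = Mul(Rational(1, 7), Add(66, B), Add(120, B)))
Pow(Function('U')(Add(-3, Mul(-7, 1))), -1) = Pow(Add(Rational(7920, 7), Mul(Rational(1, 7), Pow(Add(-3, Mul(-7, 1)), 2)), Mul(Rational(186, 7), Add(-3, Mul(-7, 1)))), -1) = Pow(Add(Rational(7920, 7), Mul(Rational(1, 7), Pow(Add(-3, -7), 2)), Mul(Rational(186, 7), Add(-3, -7))), -1) = Pow(Add(Rational(7920, 7), Mul(Rational(1, 7), Pow(-10, 2)), Mul(Rational(186, 7), -10)), -1) = Pow(Add(Rational(7920, 7), Mul(Rational(1, 7), 100), Rational(-1860, 7)), -1) = Pow(Add(Rational(7920, 7), Rational(100, 7), Rational(-1860, 7)), -1) = Pow(880, -1) = Rational(1, 880)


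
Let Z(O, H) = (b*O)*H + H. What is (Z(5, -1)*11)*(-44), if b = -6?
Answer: -14036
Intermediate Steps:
Z(O, H) = H - 6*H*O (Z(O, H) = (-6*O)*H + H = -6*H*O + H = H - 6*H*O)
(Z(5, -1)*11)*(-44) = (-(1 - 6*5)*11)*(-44) = (-(1 - 30)*11)*(-44) = (-1*(-29)*11)*(-44) = (29*11)*(-44) = 319*(-44) = -14036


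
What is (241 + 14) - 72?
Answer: 183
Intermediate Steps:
(241 + 14) - 72 = 255 - 72 = 183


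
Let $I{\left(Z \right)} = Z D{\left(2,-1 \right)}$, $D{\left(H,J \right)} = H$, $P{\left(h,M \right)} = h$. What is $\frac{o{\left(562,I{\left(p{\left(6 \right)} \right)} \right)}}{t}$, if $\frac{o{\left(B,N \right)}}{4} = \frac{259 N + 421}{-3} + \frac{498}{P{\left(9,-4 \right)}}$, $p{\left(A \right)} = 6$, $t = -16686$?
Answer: $\frac{2242}{8343} \approx 0.26873$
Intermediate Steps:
$I{\left(Z \right)} = 2 Z$ ($I{\left(Z \right)} = Z 2 = 2 Z$)
$o{\left(B,N \right)} = -340 - \frac{1036 N}{3}$ ($o{\left(B,N \right)} = 4 \left(\frac{259 N + 421}{-3} + \frac{498}{9}\right) = 4 \left(\left(421 + 259 N\right) \left(- \frac{1}{3}\right) + 498 \cdot \frac{1}{9}\right) = 4 \left(\left(- \frac{421}{3} - \frac{259 N}{3}\right) + \frac{166}{3}\right) = 4 \left(-85 - \frac{259 N}{3}\right) = -340 - \frac{1036 N}{3}$)
$\frac{o{\left(562,I{\left(p{\left(6 \right)} \right)} \right)}}{t} = \frac{-340 - \frac{1036 \cdot 2 \cdot 6}{3}}{-16686} = \left(-340 - 4144\right) \left(- \frac{1}{16686}\right) = \left(-4484\right) \left(- \frac{1}{16686}\right) = \frac{2242}{8343}$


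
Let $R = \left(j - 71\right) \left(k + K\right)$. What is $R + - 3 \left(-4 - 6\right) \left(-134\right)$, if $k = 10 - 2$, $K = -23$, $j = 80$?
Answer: $-4155$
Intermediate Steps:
$k = 8$ ($k = 10 - 2 = 8$)
$R = -135$ ($R = \left(80 - 71\right) \left(8 - 23\right) = 9 \left(-15\right) = -135$)
$R + - 3 \left(-4 - 6\right) \left(-134\right) = -135 + - 3 \left(-4 - 6\right) \left(-134\right) = -135 + \left(-3\right) \left(-10\right) \left(-134\right) = -135 + 30 \left(-134\right) = -135 - 4020 = -4155$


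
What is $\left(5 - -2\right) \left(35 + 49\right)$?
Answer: $588$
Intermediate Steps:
$\left(5 - -2\right) \left(35 + 49\right) = \left(5 + 2\right) 84 = 7 \cdot 84 = 588$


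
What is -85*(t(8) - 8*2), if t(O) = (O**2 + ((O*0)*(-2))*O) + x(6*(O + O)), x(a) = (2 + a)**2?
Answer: -820420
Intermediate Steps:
t(O) = O**2 + (2 + 12*O)**2 (t(O) = (O**2 + ((O*0)*(-2))*O) + (2 + 6*(O + O))**2 = (O**2 + (0*(-2))*O) + (2 + 6*(2*O))**2 = (O**2 + 0*O) + (2 + 12*O)**2 = (O**2 + 0) + (2 + 12*O)**2 = O**2 + (2 + 12*O)**2)
-85*(t(8) - 8*2) = -85*((4 + 48*8 + 145*8**2) - 8*2) = -85*((4 + 384 + 145*64) - 16) = -85*((4 + 384 + 9280) - 16) = -85*(9668 - 16) = -85*9652 = -820420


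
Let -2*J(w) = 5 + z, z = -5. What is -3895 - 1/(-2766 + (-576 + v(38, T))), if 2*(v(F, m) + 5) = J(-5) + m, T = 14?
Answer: -13009299/3340 ≈ -3895.0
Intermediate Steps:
J(w) = 0 (J(w) = -(5 - 5)/2 = -½*0 = 0)
v(F, m) = -5 + m/2 (v(F, m) = -5 + (0 + m)/2 = -5 + m/2)
-3895 - 1/(-2766 + (-576 + v(38, T))) = -3895 - 1/(-2766 + (-576 + (-5 + (½)*14))) = -3895 - 1/(-2766 + (-576 + (-5 + 7))) = -3895 - 1/(-2766 + (-576 + 2)) = -3895 - 1/(-2766 - 574) = -3895 - 1/(-3340) = -3895 - 1*(-1/3340) = -3895 + 1/3340 = -13009299/3340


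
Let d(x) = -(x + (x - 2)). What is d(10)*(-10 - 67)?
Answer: 1386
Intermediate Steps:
d(x) = 2 - 2*x (d(x) = -(x + (-2 + x)) = -(-2 + 2*x) = 2 - 2*x)
d(10)*(-10 - 67) = (2 - 2*10)*(-10 - 67) = (2 - 20)*(-77) = -18*(-77) = 1386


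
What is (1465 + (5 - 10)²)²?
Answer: 2220100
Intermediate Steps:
(1465 + (5 - 10)²)² = (1465 + (-5)²)² = (1465 + 25)² = 1490² = 2220100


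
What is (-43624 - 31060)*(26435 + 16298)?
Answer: -3191471372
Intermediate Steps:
(-43624 - 31060)*(26435 + 16298) = -74684*42733 = -3191471372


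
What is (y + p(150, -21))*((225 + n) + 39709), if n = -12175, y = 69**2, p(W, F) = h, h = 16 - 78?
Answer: 130439541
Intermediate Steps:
h = -62
p(W, F) = -62
y = 4761
(y + p(150, -21))*((225 + n) + 39709) = (4761 - 62)*((225 - 12175) + 39709) = 4699*(-11950 + 39709) = 4699*27759 = 130439541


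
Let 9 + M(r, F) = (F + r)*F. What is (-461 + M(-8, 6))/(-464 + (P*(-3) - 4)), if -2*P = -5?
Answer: 964/951 ≈ 1.0137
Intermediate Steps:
P = 5/2 (P = -1/2*(-5) = 5/2 ≈ 2.5000)
M(r, F) = -9 + F*(F + r) (M(r, F) = -9 + (F + r)*F = -9 + F*(F + r))
(-461 + M(-8, 6))/(-464 + (P*(-3) - 4)) = (-461 + (-9 + 6**2 + 6*(-8)))/(-464 + ((5/2)*(-3) - 4)) = (-461 + (-9 + 36 - 48))/(-464 + (-15/2 - 4)) = (-461 - 21)/(-464 - 23/2) = -482/(-951/2) = -482*(-2/951) = 964/951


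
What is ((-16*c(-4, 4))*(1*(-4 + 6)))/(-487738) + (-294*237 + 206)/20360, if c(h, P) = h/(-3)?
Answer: -6353112308/1861939815 ≈ -3.4121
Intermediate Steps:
c(h, P) = -h/3 (c(h, P) = h*(-⅓) = -h/3)
((-16*c(-4, 4))*(1*(-4 + 6)))/(-487738) + (-294*237 + 206)/20360 = ((-(-16)*(-4)/3)*(1*(-4 + 6)))/(-487738) + (-294*237 + 206)/20360 = ((-16*4/3)*(1*2))*(-1/487738) + (-69678 + 206)*(1/20360) = -64/3*2*(-1/487738) - 69472*1/20360 = -128/3*(-1/487738) - 8684/2545 = 64/731607 - 8684/2545 = -6353112308/1861939815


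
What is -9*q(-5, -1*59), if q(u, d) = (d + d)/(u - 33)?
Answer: -531/19 ≈ -27.947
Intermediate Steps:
q(u, d) = 2*d/(-33 + u) (q(u, d) = (2*d)/(-33 + u) = 2*d/(-33 + u))
-9*q(-5, -1*59) = -18*(-1*59)/(-33 - 5) = -18*(-59)/(-38) = -18*(-59)*(-1)/38 = -9*59/19 = -531/19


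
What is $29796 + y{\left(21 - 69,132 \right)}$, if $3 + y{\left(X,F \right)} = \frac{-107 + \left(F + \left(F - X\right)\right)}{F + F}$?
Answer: $\frac{7865557}{264} \approx 29794.0$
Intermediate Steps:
$y{\left(X,F \right)} = -3 + \frac{-107 - X + 2 F}{2 F}$ ($y{\left(X,F \right)} = -3 + \frac{-107 + \left(F + \left(F - X\right)\right)}{F + F} = -3 + \frac{-107 + \left(- X + 2 F\right)}{2 F} = -3 + \left(-107 - X + 2 F\right) \frac{1}{2 F} = -3 + \frac{-107 - X + 2 F}{2 F}$)
$29796 + y{\left(21 - 69,132 \right)} = 29796 + \frac{-107 - \left(21 - 69\right) - 528}{2 \cdot 132} = 29796 + \frac{1}{2} \cdot \frac{1}{132} \left(-107 - \left(21 - 69\right) - 528\right) = 29796 + \frac{1}{2} \cdot \frac{1}{132} \left(-107 - -48 - 528\right) = 29796 + \frac{1}{2} \cdot \frac{1}{132} \left(-107 + 48 - 528\right) = 29796 + \frac{1}{2} \cdot \frac{1}{132} \left(-587\right) = 29796 - \frac{587}{264} = \frac{7865557}{264}$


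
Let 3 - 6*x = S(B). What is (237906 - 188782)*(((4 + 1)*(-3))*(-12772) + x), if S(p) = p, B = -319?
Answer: 28241436724/3 ≈ 9.4138e+9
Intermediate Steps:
x = 161/3 (x = ½ - ⅙*(-319) = ½ + 319/6 = 161/3 ≈ 53.667)
(237906 - 188782)*(((4 + 1)*(-3))*(-12772) + x) = (237906 - 188782)*(((4 + 1)*(-3))*(-12772) + 161/3) = 49124*((5*(-3))*(-12772) + 161/3) = 49124*(-15*(-12772) + 161/3) = 49124*(191580 + 161/3) = 49124*(574901/3) = 28241436724/3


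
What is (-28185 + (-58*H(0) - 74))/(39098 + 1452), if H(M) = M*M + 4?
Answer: -28491/40550 ≈ -0.70261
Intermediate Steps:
H(M) = 4 + M**2 (H(M) = M**2 + 4 = 4 + M**2)
(-28185 + (-58*H(0) - 74))/(39098 + 1452) = (-28185 + (-58*(4 + 0**2) - 74))/(39098 + 1452) = (-28185 + (-58*(4 + 0) - 74))/40550 = (-28185 + (-58*4 - 74))*(1/40550) = (-28185 + (-232 - 74))*(1/40550) = (-28185 - 306)*(1/40550) = -28491*1/40550 = -28491/40550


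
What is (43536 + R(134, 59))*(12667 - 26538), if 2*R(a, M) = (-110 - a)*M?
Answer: -504044398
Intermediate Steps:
R(a, M) = M*(-110 - a)/2 (R(a, M) = ((-110 - a)*M)/2 = (M*(-110 - a))/2 = M*(-110 - a)/2)
(43536 + R(134, 59))*(12667 - 26538) = (43536 - ½*59*(110 + 134))*(12667 - 26538) = (43536 - ½*59*244)*(-13871) = (43536 - 7198)*(-13871) = 36338*(-13871) = -504044398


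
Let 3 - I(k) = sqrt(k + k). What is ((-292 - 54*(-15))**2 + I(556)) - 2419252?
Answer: -2150925 - 2*sqrt(278) ≈ -2.1510e+6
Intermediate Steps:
I(k) = 3 - sqrt(2)*sqrt(k) (I(k) = 3 - sqrt(k + k) = 3 - sqrt(2*k) = 3 - sqrt(2)*sqrt(k))
((-292 - 54*(-15))**2 + I(556)) - 2419252 = ((-292 - 54*(-15))**2 + (3 - sqrt(2)*sqrt(556))) - 2419252 = ((-292 + 810)**2 + (3 - sqrt(2)*2*sqrt(139))) - 2419252 = (518**2 + (3 - 2*sqrt(278))) - 2419252 = (268324 + (3 - 2*sqrt(278))) - 2419252 = (268327 - 2*sqrt(278)) - 2419252 = -2150925 - 2*sqrt(278)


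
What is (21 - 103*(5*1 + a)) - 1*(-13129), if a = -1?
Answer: 12738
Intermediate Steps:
(21 - 103*(5*1 + a)) - 1*(-13129) = (21 - 103*(5*1 - 1)) - 1*(-13129) = (21 - 103*(5 - 1)) + 13129 = (21 - 103*4) + 13129 = (21 - 412) + 13129 = -391 + 13129 = 12738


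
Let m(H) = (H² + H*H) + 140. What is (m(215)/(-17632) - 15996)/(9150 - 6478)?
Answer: -141067031/23556352 ≈ -5.9885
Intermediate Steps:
m(H) = 140 + 2*H² (m(H) = (H² + H²) + 140 = 2*H² + 140 = 140 + 2*H²)
(m(215)/(-17632) - 15996)/(9150 - 6478) = ((140 + 2*215²)/(-17632) - 15996)/(9150 - 6478) = ((140 + 2*46225)*(-1/17632) - 15996)/2672 = ((140 + 92450)*(-1/17632) - 15996)*(1/2672) = (92590*(-1/17632) - 15996)*(1/2672) = (-46295/8816 - 15996)*(1/2672) = -141067031/8816*1/2672 = -141067031/23556352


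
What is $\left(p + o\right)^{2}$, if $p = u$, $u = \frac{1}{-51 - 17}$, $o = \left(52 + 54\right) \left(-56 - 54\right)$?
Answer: $\frac{628660280161}{4624} \approx 1.3596 \cdot 10^{8}$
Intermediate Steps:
$o = -11660$ ($o = 106 \left(-110\right) = -11660$)
$u = - \frac{1}{68}$ ($u = \frac{1}{-68} = - \frac{1}{68} \approx -0.014706$)
$p = - \frac{1}{68} \approx -0.014706$
$\left(p + o\right)^{2} = \left(- \frac{1}{68} - 11660\right)^{2} = \left(- \frac{792881}{68}\right)^{2} = \frac{628660280161}{4624}$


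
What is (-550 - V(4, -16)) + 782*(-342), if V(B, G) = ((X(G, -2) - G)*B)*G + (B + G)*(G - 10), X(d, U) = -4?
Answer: -267538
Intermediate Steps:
V(B, G) = (-10 + G)*(B + G) + B*G*(-4 - G) (V(B, G) = ((-4 - G)*B)*G + (B + G)*(G - 10) = (B*(-4 - G))*G + (B + G)*(-10 + G) = B*G*(-4 - G) + (-10 + G)*(B + G) = (-10 + G)*(B + G) + B*G*(-4 - G))
(-550 - V(4, -16)) + 782*(-342) = (-550 - ((-16)² - 10*4 - 10*(-16) - 1*4*(-16)² - 3*4*(-16))) + 782*(-342) = (-550 - (256 - 40 + 160 - 1*4*256 + 192)) - 267444 = (-550 - (256 - 40 + 160 - 1024 + 192)) - 267444 = (-550 - 1*(-456)) - 267444 = (-550 + 456) - 267444 = -94 - 267444 = -267538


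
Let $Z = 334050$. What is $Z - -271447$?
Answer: $605497$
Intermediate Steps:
$Z - -271447 = 334050 - -271447 = 334050 + 271447 = 605497$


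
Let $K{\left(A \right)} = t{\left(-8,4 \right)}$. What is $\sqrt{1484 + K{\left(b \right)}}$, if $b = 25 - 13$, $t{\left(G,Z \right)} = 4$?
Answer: $4 \sqrt{93} \approx 38.575$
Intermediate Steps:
$b = 12$ ($b = 25 - 13 = 12$)
$K{\left(A \right)} = 4$
$\sqrt{1484 + K{\left(b \right)}} = \sqrt{1484 + 4} = \sqrt{1488} = 4 \sqrt{93}$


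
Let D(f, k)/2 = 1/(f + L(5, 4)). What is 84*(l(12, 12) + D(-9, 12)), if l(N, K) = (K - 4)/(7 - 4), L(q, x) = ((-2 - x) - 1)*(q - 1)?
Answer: 8120/37 ≈ 219.46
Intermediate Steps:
L(q, x) = (-1 + q)*(-3 - x) (L(q, x) = (-3 - x)*(-1 + q) = (-1 + q)*(-3 - x))
D(f, k) = 2/(-28 + f) (D(f, k) = 2/(f + (3 + 4 - 3*5 - 1*5*4)) = 2/(f + (3 + 4 - 15 - 20)) = 2/(f - 28) = 2/(-28 + f))
l(N, K) = -4/3 + K/3 (l(N, K) = (-4 + K)/3 = (-4 + K)*(⅓) = -4/3 + K/3)
84*(l(12, 12) + D(-9, 12)) = 84*((-4/3 + (⅓)*12) + 2/(-28 - 9)) = 84*((-4/3 + 4) + 2/(-37)) = 84*(8/3 + 2*(-1/37)) = 84*(8/3 - 2/37) = 84*(290/111) = 8120/37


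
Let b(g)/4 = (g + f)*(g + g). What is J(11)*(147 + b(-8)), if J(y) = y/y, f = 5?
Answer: 339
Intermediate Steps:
J(y) = 1
b(g) = 8*g*(5 + g) (b(g) = 4*((g + 5)*(g + g)) = 4*((5 + g)*(2*g)) = 4*(2*g*(5 + g)) = 8*g*(5 + g))
J(11)*(147 + b(-8)) = 1*(147 + 8*(-8)*(5 - 8)) = 1*(147 + 8*(-8)*(-3)) = 1*(147 + 192) = 1*339 = 339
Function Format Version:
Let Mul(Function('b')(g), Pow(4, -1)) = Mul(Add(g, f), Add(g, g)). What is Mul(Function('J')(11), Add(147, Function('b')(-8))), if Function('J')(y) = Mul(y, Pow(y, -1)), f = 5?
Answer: 339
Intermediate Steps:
Function('J')(y) = 1
Function('b')(g) = Mul(8, g, Add(5, g)) (Function('b')(g) = Mul(4, Mul(Add(g, 5), Add(g, g))) = Mul(4, Mul(Add(5, g), Mul(2, g))) = Mul(4, Mul(2, g, Add(5, g))) = Mul(8, g, Add(5, g)))
Mul(Function('J')(11), Add(147, Function('b')(-8))) = Mul(1, Add(147, Mul(8, -8, Add(5, -8)))) = Mul(1, Add(147, Mul(8, -8, -3))) = Mul(1, Add(147, 192)) = Mul(1, 339) = 339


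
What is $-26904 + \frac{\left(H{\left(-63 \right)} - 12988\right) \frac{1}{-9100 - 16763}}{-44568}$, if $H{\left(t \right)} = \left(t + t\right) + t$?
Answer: $- \frac{31011223411513}{1152662184} \approx -26904.0$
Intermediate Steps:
$H{\left(t \right)} = 3 t$ ($H{\left(t \right)} = 2 t + t = 3 t$)
$-26904 + \frac{\left(H{\left(-63 \right)} - 12988\right) \frac{1}{-9100 - 16763}}{-44568} = -26904 + \frac{\left(3 \left(-63\right) - 12988\right) \frac{1}{-9100 - 16763}}{-44568} = -26904 + \frac{-189 - 12988}{-25863} \left(- \frac{1}{44568}\right) = -26904 + \left(-13177\right) \left(- \frac{1}{25863}\right) \left(- \frac{1}{44568}\right) = -26904 + \frac{13177}{25863} \left(- \frac{1}{44568}\right) = -26904 - \frac{13177}{1152662184} = - \frac{31011223411513}{1152662184}$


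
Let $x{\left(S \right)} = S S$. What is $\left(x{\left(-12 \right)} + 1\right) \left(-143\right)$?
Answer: $-20735$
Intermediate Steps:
$x{\left(S \right)} = S^{2}$
$\left(x{\left(-12 \right)} + 1\right) \left(-143\right) = \left(\left(-12\right)^{2} + 1\right) \left(-143\right) = \left(144 + 1\right) \left(-143\right) = 145 \left(-143\right) = -20735$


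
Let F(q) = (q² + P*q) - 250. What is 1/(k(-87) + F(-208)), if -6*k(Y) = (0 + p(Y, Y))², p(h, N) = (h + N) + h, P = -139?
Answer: 2/121145 ≈ 1.6509e-5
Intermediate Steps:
p(h, N) = N + 2*h (p(h, N) = (N + h) + h = N + 2*h)
F(q) = -250 + q² - 139*q (F(q) = (q² - 139*q) - 250 = -250 + q² - 139*q)
k(Y) = -3*Y²/2 (k(Y) = -(0 + (Y + 2*Y))²/6 = -(0 + 3*Y)²/6 = -9*Y²/6 = -3*Y²/2)
1/(k(-87) + F(-208)) = 1/(-3/2*(-87)² + (-250 + (-208)² - 139*(-208))) = 1/(-3/2*7569 + (-250 + 43264 + 28912)) = 1/(-22707/2 + 71926) = 1/(121145/2) = 2/121145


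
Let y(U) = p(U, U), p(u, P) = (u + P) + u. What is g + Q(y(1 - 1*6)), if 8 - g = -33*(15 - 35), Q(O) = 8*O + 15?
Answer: -757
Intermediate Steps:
p(u, P) = P + 2*u (p(u, P) = (P + u) + u = P + 2*u)
y(U) = 3*U (y(U) = U + 2*U = 3*U)
Q(O) = 15 + 8*O
g = -652 (g = 8 - (-33)*(15 - 35) = 8 - (-33)*(-20) = 8 - 1*660 = 8 - 660 = -652)
g + Q(y(1 - 1*6)) = -652 + (15 + 8*(3*(1 - 1*6))) = -652 + (15 + 8*(3*(1 - 6))) = -652 + (15 + 8*(3*(-5))) = -652 + (15 + 8*(-15)) = -652 + (15 - 120) = -652 - 105 = -757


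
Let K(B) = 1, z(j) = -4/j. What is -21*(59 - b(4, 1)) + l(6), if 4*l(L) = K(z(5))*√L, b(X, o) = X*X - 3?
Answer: -966 + √6/4 ≈ -965.39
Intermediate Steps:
b(X, o) = -3 + X² (b(X, o) = X² - 3 = -3 + X²)
l(L) = √L/4 (l(L) = (1*√L)/4 = √L/4)
-21*(59 - b(4, 1)) + l(6) = -21*(59 - (-3 + 4²)) + √6/4 = -21*(59 - (-3 + 16)) + √6/4 = -21*(59 - 1*13) + √6/4 = -21*(59 - 13) + √6/4 = -21*46 + √6/4 = -966 + √6/4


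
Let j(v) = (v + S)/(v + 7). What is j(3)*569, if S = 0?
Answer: 1707/10 ≈ 170.70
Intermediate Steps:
j(v) = v/(7 + v) (j(v) = (v + 0)/(v + 7) = v/(7 + v))
j(3)*569 = (3/(7 + 3))*569 = (3/10)*569 = 1707/10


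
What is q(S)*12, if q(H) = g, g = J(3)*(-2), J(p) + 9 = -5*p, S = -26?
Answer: 576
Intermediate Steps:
J(p) = -9 - 5*p
g = 48 (g = (-9 - 5*3)*(-2) = (-9 - 15)*(-2) = -24*(-2) = 48)
q(H) = 48
q(S)*12 = 48*12 = 576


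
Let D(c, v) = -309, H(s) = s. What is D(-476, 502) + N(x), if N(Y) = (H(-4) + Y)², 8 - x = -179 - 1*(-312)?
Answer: 16332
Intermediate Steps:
x = -125 (x = 8 - (-179 - 1*(-312)) = 8 - (-179 + 312) = 8 - 1*133 = 8 - 133 = -125)
N(Y) = (-4 + Y)²
D(-476, 502) + N(x) = -309 + (-4 - 125)² = -309 + (-129)² = -309 + 16641 = 16332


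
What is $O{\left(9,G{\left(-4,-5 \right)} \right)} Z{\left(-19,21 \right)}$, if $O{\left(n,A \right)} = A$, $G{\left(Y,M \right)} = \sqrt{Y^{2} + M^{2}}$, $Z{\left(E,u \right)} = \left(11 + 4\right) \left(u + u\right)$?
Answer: $630 \sqrt{41} \approx 4034.0$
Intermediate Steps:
$Z{\left(E,u \right)} = 30 u$ ($Z{\left(E,u \right)} = 15 \cdot 2 u = 30 u$)
$G{\left(Y,M \right)} = \sqrt{M^{2} + Y^{2}}$
$O{\left(9,G{\left(-4,-5 \right)} \right)} Z{\left(-19,21 \right)} = \sqrt{\left(-5\right)^{2} + \left(-4\right)^{2}} \cdot 30 \cdot 21 = \sqrt{25 + 16} \cdot 630 = \sqrt{41} \cdot 630 = 630 \sqrt{41}$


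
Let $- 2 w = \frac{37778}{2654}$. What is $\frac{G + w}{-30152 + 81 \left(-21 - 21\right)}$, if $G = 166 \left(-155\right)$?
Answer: $\frac{68306309}{89052316} \approx 0.76704$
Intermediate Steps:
$G = -25730$
$w = - \frac{18889}{2654}$ ($w = - \frac{37778 \cdot \frac{1}{2654}}{2} = \left(- \frac{1}{2}\right) \frac{18889}{1327} = - \frac{18889}{2654} \approx -7.1172$)
$\frac{G + w}{-30152 + 81 \left(-21 - 21\right)} = \frac{-25730 - \frac{18889}{2654}}{-30152 + 81 \left(-21 - 21\right)} = - \frac{68306309}{2654 \left(-30152 + 81 \left(-42\right)\right)} = - \frac{68306309}{2654 \left(-30152 - 3402\right)} = - \frac{68306309}{2654 \left(-33554\right)} = \left(- \frac{68306309}{2654}\right) \left(- \frac{1}{33554}\right) = \frac{68306309}{89052316}$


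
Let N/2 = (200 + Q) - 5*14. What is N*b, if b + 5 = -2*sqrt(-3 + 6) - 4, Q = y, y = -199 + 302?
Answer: -4194 - 932*sqrt(3) ≈ -5808.3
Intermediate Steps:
y = 103
Q = 103
N = 466 (N = 2*((200 + 103) - 5*14) = 2*(303 - 70) = 2*233 = 466)
b = -9 - 2*sqrt(3) (b = -5 + (-2*sqrt(-3 + 6) - 4) = -5 + (-2*sqrt(3) - 4) = -5 + (-4 - 2*sqrt(3)) = -9 - 2*sqrt(3) ≈ -12.464)
N*b = 466*(-9 - 2*sqrt(3)) = -4194 - 932*sqrt(3)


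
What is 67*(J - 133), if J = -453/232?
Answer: -2097703/232 ≈ -9041.8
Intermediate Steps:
J = -453/232 (J = -453*1/232 = -453/232 ≈ -1.9526)
67*(J - 133) = 67*(-453/232 - 133) = 67*(-31309/232) = -2097703/232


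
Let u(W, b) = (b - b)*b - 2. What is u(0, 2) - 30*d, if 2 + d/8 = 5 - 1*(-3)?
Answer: -1442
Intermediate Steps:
d = 48 (d = -16 + 8*(5 - 1*(-3)) = -16 + 8*(5 + 3) = -16 + 8*8 = -16 + 64 = 48)
u(W, b) = -2 (u(W, b) = 0*b - 2 = 0 - 2 = -2)
u(0, 2) - 30*d = -2 - 30*48 = -2 - 1440 = -1442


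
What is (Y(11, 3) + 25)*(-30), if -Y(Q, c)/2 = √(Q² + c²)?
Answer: -750 + 60*√130 ≈ -65.895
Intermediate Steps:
Y(Q, c) = -2*√(Q² + c²)
(Y(11, 3) + 25)*(-30) = (-2*√(11² + 3²) + 25)*(-30) = (-2*√(121 + 9) + 25)*(-30) = (-2*√130 + 25)*(-30) = (25 - 2*√130)*(-30) = -750 + 60*√130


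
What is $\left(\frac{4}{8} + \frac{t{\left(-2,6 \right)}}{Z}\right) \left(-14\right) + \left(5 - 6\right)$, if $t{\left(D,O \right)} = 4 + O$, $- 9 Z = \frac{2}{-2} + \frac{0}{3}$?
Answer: $-1268$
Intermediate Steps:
$Z = \frac{1}{9}$ ($Z = - \frac{\frac{2}{-2} + \frac{0}{3}}{9} = - \frac{2 \left(- \frac{1}{2}\right) + 0 \cdot \frac{1}{3}}{9} = - \frac{-1 + 0}{9} = \left(- \frac{1}{9}\right) \left(-1\right) = \frac{1}{9} \approx 0.11111$)
$\left(\frac{4}{8} + \frac{t{\left(-2,6 \right)}}{Z}\right) \left(-14\right) + \left(5 - 6\right) = \left(\frac{4}{8} + \left(4 + 6\right) \frac{1}{\frac{1}{9}}\right) \left(-14\right) + \left(5 - 6\right) = \left(4 \cdot \frac{1}{8} + 10 \cdot 9\right) \left(-14\right) + \left(5 - 6\right) = \left(\frac{1}{2} + 90\right) \left(-14\right) - 1 = \frac{181}{2} \left(-14\right) - 1 = -1267 - 1 = -1268$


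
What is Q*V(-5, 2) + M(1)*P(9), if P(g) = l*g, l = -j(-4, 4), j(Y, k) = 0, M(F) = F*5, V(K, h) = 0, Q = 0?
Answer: 0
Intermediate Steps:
M(F) = 5*F
l = 0 (l = -1*0 = 0)
P(g) = 0 (P(g) = 0*g = 0)
Q*V(-5, 2) + M(1)*P(9) = 0*0 + (5*1)*0 = 0 + 5*0 = 0 + 0 = 0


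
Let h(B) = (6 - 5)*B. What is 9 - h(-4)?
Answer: 13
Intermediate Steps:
h(B) = B (h(B) = 1*B = B)
9 - h(-4) = 9 - 1*(-4) = 9 + 4 = 13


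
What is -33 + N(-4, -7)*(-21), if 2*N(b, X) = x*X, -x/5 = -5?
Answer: 3609/2 ≈ 1804.5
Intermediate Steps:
x = 25 (x = -5*(-5) = 25)
N(b, X) = 25*X/2 (N(b, X) = (25*X)/2 = 25*X/2)
-33 + N(-4, -7)*(-21) = -33 + ((25/2)*(-7))*(-21) = -33 - 175/2*(-21) = -33 + 3675/2 = 3609/2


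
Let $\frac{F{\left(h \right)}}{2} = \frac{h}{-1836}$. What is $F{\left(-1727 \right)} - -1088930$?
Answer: $\frac{999639467}{918} \approx 1.0889 \cdot 10^{6}$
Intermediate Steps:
$F{\left(h \right)} = - \frac{h}{918}$ ($F{\left(h \right)} = 2 \frac{h}{-1836} = 2 h \left(- \frac{1}{1836}\right) = 2 \left(- \frac{h}{1836}\right) = - \frac{h}{918}$)
$F{\left(-1727 \right)} - -1088930 = \left(- \frac{1}{918}\right) \left(-1727\right) - -1088930 = \frac{1727}{918} + 1088930 = \frac{999639467}{918}$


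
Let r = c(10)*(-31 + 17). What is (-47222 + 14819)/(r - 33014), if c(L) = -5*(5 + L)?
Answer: 32403/31964 ≈ 1.0137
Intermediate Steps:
c(L) = -25 - 5*L
r = 1050 (r = (-25 - 5*10)*(-31 + 17) = (-25 - 50)*(-14) = -75*(-14) = 1050)
(-47222 + 14819)/(r - 33014) = (-47222 + 14819)/(1050 - 33014) = -32403/(-31964) = -32403*(-1/31964) = 32403/31964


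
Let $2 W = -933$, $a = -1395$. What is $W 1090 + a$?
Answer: $-509880$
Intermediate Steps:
$W = - \frac{933}{2}$ ($W = \frac{1}{2} \left(-933\right) = - \frac{933}{2} \approx -466.5$)
$W 1090 + a = \left(- \frac{933}{2}\right) 1090 - 1395 = -508485 - 1395 = -509880$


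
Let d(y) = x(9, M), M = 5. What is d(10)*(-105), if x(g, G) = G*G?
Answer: -2625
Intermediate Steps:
x(g, G) = G**2
d(y) = 25 (d(y) = 5**2 = 25)
d(10)*(-105) = 25*(-105) = -2625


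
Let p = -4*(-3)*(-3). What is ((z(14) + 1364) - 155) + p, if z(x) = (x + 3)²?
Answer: 1462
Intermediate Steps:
z(x) = (3 + x)²
p = -36 (p = 12*(-3) = -36)
((z(14) + 1364) - 155) + p = (((3 + 14)² + 1364) - 155) - 36 = ((17² + 1364) - 155) - 36 = ((289 + 1364) - 155) - 36 = (1653 - 155) - 36 = 1498 - 36 = 1462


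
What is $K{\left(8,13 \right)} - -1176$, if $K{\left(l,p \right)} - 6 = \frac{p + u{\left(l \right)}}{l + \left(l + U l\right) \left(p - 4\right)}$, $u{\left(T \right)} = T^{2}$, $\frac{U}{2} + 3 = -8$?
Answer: $\frac{1777651}{1504} \approx 1181.9$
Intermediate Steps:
$U = -22$ ($U = -6 + 2 \left(-8\right) = -6 - 16 = -22$)
$K{\left(l,p \right)} = 6 + \frac{p + l^{2}}{l - 21 l \left(-4 + p\right)}$ ($K{\left(l,p \right)} = 6 + \frac{p + l^{2}}{l + \left(l - 22 l\right) \left(p - 4\right)} = 6 + \frac{p + l^{2}}{l + - 21 l \left(-4 + p\right)} = 6 + \frac{p + l^{2}}{l - 21 l \left(-4 + p\right)}$)
$K{\left(8,13 \right)} - -1176 = \frac{\left(-1\right) 13 - 8^{2} - 4080 + 126 \cdot 8 \cdot 13}{8 \left(-85 + 21 \cdot 13\right)} - -1176 = \frac{-13 - 64 - 4080 + 13104}{8 \left(-85 + 273\right)} + 1176 = \frac{-13 - 64 - 4080 + 13104}{8 \cdot 188} + 1176 = \frac{1}{8} \cdot \frac{1}{188} \cdot 8947 + 1176 = \frac{8947}{1504} + 1176 = \frac{1777651}{1504}$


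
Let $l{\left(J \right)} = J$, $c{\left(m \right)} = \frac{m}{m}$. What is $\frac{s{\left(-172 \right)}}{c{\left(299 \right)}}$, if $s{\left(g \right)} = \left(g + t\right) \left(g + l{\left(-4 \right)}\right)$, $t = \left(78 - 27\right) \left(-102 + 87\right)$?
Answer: $164912$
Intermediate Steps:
$t = -765$ ($t = 51 \left(-15\right) = -765$)
$c{\left(m \right)} = 1$
$s{\left(g \right)} = \left(-765 + g\right) \left(-4 + g\right)$ ($s{\left(g \right)} = \left(g - 765\right) \left(g - 4\right) = \left(-765 + g\right) \left(-4 + g\right)$)
$\frac{s{\left(-172 \right)}}{c{\left(299 \right)}} = \frac{3060 + \left(-172\right)^{2} - -132268}{1} = \left(3060 + 29584 + 132268\right) 1 = 164912 \cdot 1 = 164912$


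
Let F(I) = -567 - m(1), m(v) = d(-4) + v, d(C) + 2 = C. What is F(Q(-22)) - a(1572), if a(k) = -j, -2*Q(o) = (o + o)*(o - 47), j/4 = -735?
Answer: -3502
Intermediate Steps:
j = -2940 (j = 4*(-735) = -2940)
d(C) = -2 + C
m(v) = -6 + v (m(v) = (-2 - 4) + v = -6 + v)
Q(o) = -o*(-47 + o) (Q(o) = -(o + o)*(o - 47)/2 = -2*o*(-47 + o)/2 = -o*(-47 + o))
F(I) = -562 (F(I) = -567 - (-6 + 1) = -567 - 1*(-5) = -567 + 5 = -562)
a(k) = 2940 (a(k) = -1*(-2940) = 2940)
F(Q(-22)) - a(1572) = -562 - 1*2940 = -562 - 2940 = -3502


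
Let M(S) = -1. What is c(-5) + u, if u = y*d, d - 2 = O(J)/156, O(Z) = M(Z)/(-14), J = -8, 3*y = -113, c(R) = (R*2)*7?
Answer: -952337/6552 ≈ -145.35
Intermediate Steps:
c(R) = 14*R (c(R) = (2*R)*7 = 14*R)
y = -113/3 (y = (1/3)*(-113) = -113/3 ≈ -37.667)
O(Z) = 1/14 (O(Z) = -1/(-14) = -1*(-1/14) = 1/14)
d = 4369/2184 (d = 2 + (1/14)/156 = 2 + (1/14)*(1/156) = 2 + 1/2184 = 4369/2184 ≈ 2.0005)
u = -493697/6552 (u = -113/3*4369/2184 = -493697/6552 ≈ -75.351)
c(-5) + u = 14*(-5) - 493697/6552 = -70 - 493697/6552 = -952337/6552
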